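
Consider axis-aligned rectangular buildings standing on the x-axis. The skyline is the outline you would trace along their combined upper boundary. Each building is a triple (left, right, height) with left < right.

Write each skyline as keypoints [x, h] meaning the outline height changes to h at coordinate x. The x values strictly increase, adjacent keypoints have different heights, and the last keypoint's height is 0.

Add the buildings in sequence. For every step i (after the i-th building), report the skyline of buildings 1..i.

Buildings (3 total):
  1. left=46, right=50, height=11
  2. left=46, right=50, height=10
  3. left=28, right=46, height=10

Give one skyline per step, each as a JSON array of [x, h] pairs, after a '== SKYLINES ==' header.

== SKYLINES ==
[[46,11],[50,0]]
[[46,11],[50,0]]
[[28,10],[46,11],[50,0]]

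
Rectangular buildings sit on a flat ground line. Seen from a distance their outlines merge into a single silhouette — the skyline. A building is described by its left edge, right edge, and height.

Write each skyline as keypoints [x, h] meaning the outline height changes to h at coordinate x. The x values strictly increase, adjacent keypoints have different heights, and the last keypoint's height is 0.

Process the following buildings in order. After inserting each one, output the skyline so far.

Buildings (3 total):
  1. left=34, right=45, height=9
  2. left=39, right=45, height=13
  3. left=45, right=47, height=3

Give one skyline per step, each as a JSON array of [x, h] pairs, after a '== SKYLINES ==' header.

== SKYLINES ==
[[34,9],[45,0]]
[[34,9],[39,13],[45,0]]
[[34,9],[39,13],[45,3],[47,0]]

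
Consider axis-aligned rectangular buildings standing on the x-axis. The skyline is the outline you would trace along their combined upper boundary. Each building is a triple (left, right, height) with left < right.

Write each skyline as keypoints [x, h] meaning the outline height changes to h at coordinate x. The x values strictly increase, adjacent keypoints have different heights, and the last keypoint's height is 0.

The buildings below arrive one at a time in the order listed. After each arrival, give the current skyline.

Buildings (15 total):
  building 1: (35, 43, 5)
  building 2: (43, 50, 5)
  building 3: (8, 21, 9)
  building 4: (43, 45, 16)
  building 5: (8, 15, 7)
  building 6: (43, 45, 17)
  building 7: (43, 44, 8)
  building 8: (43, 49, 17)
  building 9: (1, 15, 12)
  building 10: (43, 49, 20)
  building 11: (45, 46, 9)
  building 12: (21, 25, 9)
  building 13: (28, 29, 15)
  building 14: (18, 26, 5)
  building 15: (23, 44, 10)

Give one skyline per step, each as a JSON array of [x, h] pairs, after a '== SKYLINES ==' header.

== SKYLINES ==
[[35,5],[43,0]]
[[35,5],[50,0]]
[[8,9],[21,0],[35,5],[50,0]]
[[8,9],[21,0],[35,5],[43,16],[45,5],[50,0]]
[[8,9],[21,0],[35,5],[43,16],[45,5],[50,0]]
[[8,9],[21,0],[35,5],[43,17],[45,5],[50,0]]
[[8,9],[21,0],[35,5],[43,17],[45,5],[50,0]]
[[8,9],[21,0],[35,5],[43,17],[49,5],[50,0]]
[[1,12],[15,9],[21,0],[35,5],[43,17],[49,5],[50,0]]
[[1,12],[15,9],[21,0],[35,5],[43,20],[49,5],[50,0]]
[[1,12],[15,9],[21,0],[35,5],[43,20],[49,5],[50,0]]
[[1,12],[15,9],[25,0],[35,5],[43,20],[49,5],[50,0]]
[[1,12],[15,9],[25,0],[28,15],[29,0],[35,5],[43,20],[49,5],[50,0]]
[[1,12],[15,9],[25,5],[26,0],[28,15],[29,0],[35,5],[43,20],[49,5],[50,0]]
[[1,12],[15,9],[23,10],[28,15],[29,10],[43,20],[49,5],[50,0]]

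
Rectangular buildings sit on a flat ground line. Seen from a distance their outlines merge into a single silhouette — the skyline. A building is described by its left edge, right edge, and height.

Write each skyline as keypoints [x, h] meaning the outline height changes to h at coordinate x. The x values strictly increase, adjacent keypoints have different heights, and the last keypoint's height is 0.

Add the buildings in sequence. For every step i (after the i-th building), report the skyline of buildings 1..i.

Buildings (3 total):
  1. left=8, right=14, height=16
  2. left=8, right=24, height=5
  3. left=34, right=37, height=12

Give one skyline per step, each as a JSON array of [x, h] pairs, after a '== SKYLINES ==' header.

== SKYLINES ==
[[8,16],[14,0]]
[[8,16],[14,5],[24,0]]
[[8,16],[14,5],[24,0],[34,12],[37,0]]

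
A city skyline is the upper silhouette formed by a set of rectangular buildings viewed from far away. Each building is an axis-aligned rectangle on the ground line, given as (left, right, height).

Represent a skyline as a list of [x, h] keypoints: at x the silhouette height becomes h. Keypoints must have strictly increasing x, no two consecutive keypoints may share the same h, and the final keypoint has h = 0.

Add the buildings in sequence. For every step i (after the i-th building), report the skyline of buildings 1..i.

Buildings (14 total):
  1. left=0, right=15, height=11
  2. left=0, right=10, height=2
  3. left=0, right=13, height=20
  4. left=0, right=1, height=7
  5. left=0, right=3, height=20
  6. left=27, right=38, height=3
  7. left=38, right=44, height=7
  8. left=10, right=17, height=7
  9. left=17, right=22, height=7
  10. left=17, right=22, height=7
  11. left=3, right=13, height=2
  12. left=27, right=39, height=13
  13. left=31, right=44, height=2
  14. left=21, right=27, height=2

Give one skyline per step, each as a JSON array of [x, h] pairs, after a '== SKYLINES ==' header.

== SKYLINES ==
[[0,11],[15,0]]
[[0,11],[15,0]]
[[0,20],[13,11],[15,0]]
[[0,20],[13,11],[15,0]]
[[0,20],[13,11],[15,0]]
[[0,20],[13,11],[15,0],[27,3],[38,0]]
[[0,20],[13,11],[15,0],[27,3],[38,7],[44,0]]
[[0,20],[13,11],[15,7],[17,0],[27,3],[38,7],[44,0]]
[[0,20],[13,11],[15,7],[22,0],[27,3],[38,7],[44,0]]
[[0,20],[13,11],[15,7],[22,0],[27,3],[38,7],[44,0]]
[[0,20],[13,11],[15,7],[22,0],[27,3],[38,7],[44,0]]
[[0,20],[13,11],[15,7],[22,0],[27,13],[39,7],[44,0]]
[[0,20],[13,11],[15,7],[22,0],[27,13],[39,7],[44,0]]
[[0,20],[13,11],[15,7],[22,2],[27,13],[39,7],[44,0]]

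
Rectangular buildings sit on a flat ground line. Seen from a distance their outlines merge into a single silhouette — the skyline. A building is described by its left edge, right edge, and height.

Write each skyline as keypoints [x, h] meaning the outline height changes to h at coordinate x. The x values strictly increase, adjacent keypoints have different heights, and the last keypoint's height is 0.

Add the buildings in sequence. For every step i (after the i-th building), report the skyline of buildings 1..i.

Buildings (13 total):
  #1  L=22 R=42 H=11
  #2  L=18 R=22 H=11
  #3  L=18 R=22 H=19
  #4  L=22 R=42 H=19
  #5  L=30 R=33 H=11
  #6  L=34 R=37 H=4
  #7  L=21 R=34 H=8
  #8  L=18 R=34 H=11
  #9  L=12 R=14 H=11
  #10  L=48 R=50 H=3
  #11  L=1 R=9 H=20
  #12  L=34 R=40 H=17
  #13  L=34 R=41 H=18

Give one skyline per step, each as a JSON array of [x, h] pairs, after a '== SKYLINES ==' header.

== SKYLINES ==
[[22,11],[42,0]]
[[18,11],[42,0]]
[[18,19],[22,11],[42,0]]
[[18,19],[42,0]]
[[18,19],[42,0]]
[[18,19],[42,0]]
[[18,19],[42,0]]
[[18,19],[42,0]]
[[12,11],[14,0],[18,19],[42,0]]
[[12,11],[14,0],[18,19],[42,0],[48,3],[50,0]]
[[1,20],[9,0],[12,11],[14,0],[18,19],[42,0],[48,3],[50,0]]
[[1,20],[9,0],[12,11],[14,0],[18,19],[42,0],[48,3],[50,0]]
[[1,20],[9,0],[12,11],[14,0],[18,19],[42,0],[48,3],[50,0]]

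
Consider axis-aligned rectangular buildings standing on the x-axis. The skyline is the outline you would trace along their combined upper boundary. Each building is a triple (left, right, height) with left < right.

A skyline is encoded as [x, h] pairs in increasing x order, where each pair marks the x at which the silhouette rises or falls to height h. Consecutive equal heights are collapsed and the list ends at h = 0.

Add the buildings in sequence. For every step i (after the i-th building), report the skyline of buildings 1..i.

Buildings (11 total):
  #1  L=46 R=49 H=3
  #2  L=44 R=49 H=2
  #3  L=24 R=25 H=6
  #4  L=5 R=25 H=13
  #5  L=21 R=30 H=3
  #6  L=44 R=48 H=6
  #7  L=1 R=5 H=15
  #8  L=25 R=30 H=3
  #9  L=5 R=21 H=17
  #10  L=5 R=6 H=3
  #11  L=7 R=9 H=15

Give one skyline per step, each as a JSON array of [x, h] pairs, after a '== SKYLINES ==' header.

== SKYLINES ==
[[46,3],[49,0]]
[[44,2],[46,3],[49,0]]
[[24,6],[25,0],[44,2],[46,3],[49,0]]
[[5,13],[25,0],[44,2],[46,3],[49,0]]
[[5,13],[25,3],[30,0],[44,2],[46,3],[49,0]]
[[5,13],[25,3],[30,0],[44,6],[48,3],[49,0]]
[[1,15],[5,13],[25,3],[30,0],[44,6],[48,3],[49,0]]
[[1,15],[5,13],[25,3],[30,0],[44,6],[48,3],[49,0]]
[[1,15],[5,17],[21,13],[25,3],[30,0],[44,6],[48,3],[49,0]]
[[1,15],[5,17],[21,13],[25,3],[30,0],[44,6],[48,3],[49,0]]
[[1,15],[5,17],[21,13],[25,3],[30,0],[44,6],[48,3],[49,0]]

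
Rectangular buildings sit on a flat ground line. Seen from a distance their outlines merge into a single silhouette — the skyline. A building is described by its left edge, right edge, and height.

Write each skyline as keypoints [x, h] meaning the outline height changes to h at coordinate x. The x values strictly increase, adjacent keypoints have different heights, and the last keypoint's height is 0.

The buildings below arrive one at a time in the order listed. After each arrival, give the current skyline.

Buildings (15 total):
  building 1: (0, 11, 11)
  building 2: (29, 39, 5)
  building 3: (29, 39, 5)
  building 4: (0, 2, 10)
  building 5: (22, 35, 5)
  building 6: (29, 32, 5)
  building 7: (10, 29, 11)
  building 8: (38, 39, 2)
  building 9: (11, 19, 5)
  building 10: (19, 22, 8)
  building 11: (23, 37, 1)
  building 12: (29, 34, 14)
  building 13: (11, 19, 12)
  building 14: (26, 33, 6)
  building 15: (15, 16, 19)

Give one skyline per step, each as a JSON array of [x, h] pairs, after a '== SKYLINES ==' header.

== SKYLINES ==
[[0,11],[11,0]]
[[0,11],[11,0],[29,5],[39,0]]
[[0,11],[11,0],[29,5],[39,0]]
[[0,11],[11,0],[29,5],[39,0]]
[[0,11],[11,0],[22,5],[39,0]]
[[0,11],[11,0],[22,5],[39,0]]
[[0,11],[29,5],[39,0]]
[[0,11],[29,5],[39,0]]
[[0,11],[29,5],[39,0]]
[[0,11],[29,5],[39,0]]
[[0,11],[29,5],[39,0]]
[[0,11],[29,14],[34,5],[39,0]]
[[0,11],[11,12],[19,11],[29,14],[34,5],[39,0]]
[[0,11],[11,12],[19,11],[29,14],[34,5],[39,0]]
[[0,11],[11,12],[15,19],[16,12],[19,11],[29,14],[34,5],[39,0]]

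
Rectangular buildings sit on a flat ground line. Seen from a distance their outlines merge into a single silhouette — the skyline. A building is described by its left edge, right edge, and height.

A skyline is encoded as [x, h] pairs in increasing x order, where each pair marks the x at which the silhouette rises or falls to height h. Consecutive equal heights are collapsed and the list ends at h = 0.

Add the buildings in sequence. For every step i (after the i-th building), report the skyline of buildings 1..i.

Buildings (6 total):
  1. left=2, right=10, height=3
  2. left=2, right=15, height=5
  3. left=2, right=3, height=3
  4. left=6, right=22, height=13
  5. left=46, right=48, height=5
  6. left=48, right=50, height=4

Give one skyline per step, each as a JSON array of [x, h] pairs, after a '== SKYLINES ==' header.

== SKYLINES ==
[[2,3],[10,0]]
[[2,5],[15,0]]
[[2,5],[15,0]]
[[2,5],[6,13],[22,0]]
[[2,5],[6,13],[22,0],[46,5],[48,0]]
[[2,5],[6,13],[22,0],[46,5],[48,4],[50,0]]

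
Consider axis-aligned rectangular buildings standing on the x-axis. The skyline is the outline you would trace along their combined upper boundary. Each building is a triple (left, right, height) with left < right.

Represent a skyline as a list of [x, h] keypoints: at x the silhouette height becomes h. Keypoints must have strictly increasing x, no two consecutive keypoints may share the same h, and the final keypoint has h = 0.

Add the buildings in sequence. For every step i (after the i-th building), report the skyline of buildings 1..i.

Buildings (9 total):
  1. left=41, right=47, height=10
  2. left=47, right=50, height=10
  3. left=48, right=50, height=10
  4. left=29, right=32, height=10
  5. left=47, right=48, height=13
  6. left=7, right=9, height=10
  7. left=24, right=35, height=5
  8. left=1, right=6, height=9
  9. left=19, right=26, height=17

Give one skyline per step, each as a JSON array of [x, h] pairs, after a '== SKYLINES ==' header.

== SKYLINES ==
[[41,10],[47,0]]
[[41,10],[50,0]]
[[41,10],[50,0]]
[[29,10],[32,0],[41,10],[50,0]]
[[29,10],[32,0],[41,10],[47,13],[48,10],[50,0]]
[[7,10],[9,0],[29,10],[32,0],[41,10],[47,13],[48,10],[50,0]]
[[7,10],[9,0],[24,5],[29,10],[32,5],[35,0],[41,10],[47,13],[48,10],[50,0]]
[[1,9],[6,0],[7,10],[9,0],[24,5],[29,10],[32,5],[35,0],[41,10],[47,13],[48,10],[50,0]]
[[1,9],[6,0],[7,10],[9,0],[19,17],[26,5],[29,10],[32,5],[35,0],[41,10],[47,13],[48,10],[50,0]]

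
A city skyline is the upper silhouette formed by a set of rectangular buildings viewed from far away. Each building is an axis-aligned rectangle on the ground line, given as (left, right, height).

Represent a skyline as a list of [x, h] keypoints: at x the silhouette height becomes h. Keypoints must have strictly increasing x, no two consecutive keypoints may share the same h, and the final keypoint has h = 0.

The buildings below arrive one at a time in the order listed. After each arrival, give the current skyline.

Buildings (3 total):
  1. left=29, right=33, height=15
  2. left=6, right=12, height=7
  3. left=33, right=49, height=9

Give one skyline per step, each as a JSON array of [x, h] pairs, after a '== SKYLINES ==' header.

== SKYLINES ==
[[29,15],[33,0]]
[[6,7],[12,0],[29,15],[33,0]]
[[6,7],[12,0],[29,15],[33,9],[49,0]]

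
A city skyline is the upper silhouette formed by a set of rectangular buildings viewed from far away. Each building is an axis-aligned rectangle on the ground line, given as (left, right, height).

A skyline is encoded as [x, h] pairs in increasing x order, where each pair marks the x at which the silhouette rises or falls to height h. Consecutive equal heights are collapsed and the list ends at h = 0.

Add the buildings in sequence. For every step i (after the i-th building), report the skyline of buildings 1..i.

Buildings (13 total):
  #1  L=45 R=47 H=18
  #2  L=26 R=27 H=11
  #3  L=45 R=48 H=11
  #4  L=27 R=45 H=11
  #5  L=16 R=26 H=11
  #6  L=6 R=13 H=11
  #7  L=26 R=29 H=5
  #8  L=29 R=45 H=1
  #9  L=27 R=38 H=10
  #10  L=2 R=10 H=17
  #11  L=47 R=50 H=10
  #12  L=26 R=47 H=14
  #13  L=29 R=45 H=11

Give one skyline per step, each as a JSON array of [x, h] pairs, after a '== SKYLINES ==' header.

== SKYLINES ==
[[45,18],[47,0]]
[[26,11],[27,0],[45,18],[47,0]]
[[26,11],[27,0],[45,18],[47,11],[48,0]]
[[26,11],[45,18],[47,11],[48,0]]
[[16,11],[45,18],[47,11],[48,0]]
[[6,11],[13,0],[16,11],[45,18],[47,11],[48,0]]
[[6,11],[13,0],[16,11],[45,18],[47,11],[48,0]]
[[6,11],[13,0],[16,11],[45,18],[47,11],[48,0]]
[[6,11],[13,0],[16,11],[45,18],[47,11],[48,0]]
[[2,17],[10,11],[13,0],[16,11],[45,18],[47,11],[48,0]]
[[2,17],[10,11],[13,0],[16,11],[45,18],[47,11],[48,10],[50,0]]
[[2,17],[10,11],[13,0],[16,11],[26,14],[45,18],[47,11],[48,10],[50,0]]
[[2,17],[10,11],[13,0],[16,11],[26,14],[45,18],[47,11],[48,10],[50,0]]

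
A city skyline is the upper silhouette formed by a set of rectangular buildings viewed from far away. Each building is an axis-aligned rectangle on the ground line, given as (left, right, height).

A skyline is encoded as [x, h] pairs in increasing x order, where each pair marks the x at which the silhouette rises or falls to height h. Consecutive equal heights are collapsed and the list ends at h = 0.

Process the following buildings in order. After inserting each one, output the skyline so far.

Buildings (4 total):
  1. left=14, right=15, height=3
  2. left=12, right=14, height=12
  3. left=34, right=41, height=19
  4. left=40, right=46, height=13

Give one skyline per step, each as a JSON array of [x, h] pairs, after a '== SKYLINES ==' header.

== SKYLINES ==
[[14,3],[15,0]]
[[12,12],[14,3],[15,0]]
[[12,12],[14,3],[15,0],[34,19],[41,0]]
[[12,12],[14,3],[15,0],[34,19],[41,13],[46,0]]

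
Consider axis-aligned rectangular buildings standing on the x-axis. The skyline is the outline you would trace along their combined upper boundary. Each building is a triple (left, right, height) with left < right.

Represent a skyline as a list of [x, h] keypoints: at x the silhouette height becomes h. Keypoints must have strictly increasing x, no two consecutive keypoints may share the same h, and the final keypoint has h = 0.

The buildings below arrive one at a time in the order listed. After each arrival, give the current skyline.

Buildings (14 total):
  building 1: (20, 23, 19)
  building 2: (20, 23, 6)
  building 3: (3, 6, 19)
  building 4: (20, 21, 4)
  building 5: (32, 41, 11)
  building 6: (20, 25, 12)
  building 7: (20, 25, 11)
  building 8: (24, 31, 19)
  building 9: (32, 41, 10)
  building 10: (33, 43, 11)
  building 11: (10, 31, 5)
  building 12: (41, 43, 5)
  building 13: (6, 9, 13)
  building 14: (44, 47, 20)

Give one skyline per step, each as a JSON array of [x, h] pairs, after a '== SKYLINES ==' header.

== SKYLINES ==
[[20,19],[23,0]]
[[20,19],[23,0]]
[[3,19],[6,0],[20,19],[23,0]]
[[3,19],[6,0],[20,19],[23,0]]
[[3,19],[6,0],[20,19],[23,0],[32,11],[41,0]]
[[3,19],[6,0],[20,19],[23,12],[25,0],[32,11],[41,0]]
[[3,19],[6,0],[20,19],[23,12],[25,0],[32,11],[41,0]]
[[3,19],[6,0],[20,19],[23,12],[24,19],[31,0],[32,11],[41,0]]
[[3,19],[6,0],[20,19],[23,12],[24,19],[31,0],[32,11],[41,0]]
[[3,19],[6,0],[20,19],[23,12],[24,19],[31,0],[32,11],[43,0]]
[[3,19],[6,0],[10,5],[20,19],[23,12],[24,19],[31,0],[32,11],[43,0]]
[[3,19],[6,0],[10,5],[20,19],[23,12],[24,19],[31,0],[32,11],[43,0]]
[[3,19],[6,13],[9,0],[10,5],[20,19],[23,12],[24,19],[31,0],[32,11],[43,0]]
[[3,19],[6,13],[9,0],[10,5],[20,19],[23,12],[24,19],[31,0],[32,11],[43,0],[44,20],[47,0]]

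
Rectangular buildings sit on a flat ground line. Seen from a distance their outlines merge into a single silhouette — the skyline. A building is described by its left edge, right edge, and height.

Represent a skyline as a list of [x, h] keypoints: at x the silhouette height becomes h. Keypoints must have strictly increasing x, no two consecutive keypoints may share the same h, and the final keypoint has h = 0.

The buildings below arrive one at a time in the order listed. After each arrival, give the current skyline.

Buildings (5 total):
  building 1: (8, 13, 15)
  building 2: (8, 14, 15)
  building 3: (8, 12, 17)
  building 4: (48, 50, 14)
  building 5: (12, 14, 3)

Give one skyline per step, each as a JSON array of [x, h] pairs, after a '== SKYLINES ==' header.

== SKYLINES ==
[[8,15],[13,0]]
[[8,15],[14,0]]
[[8,17],[12,15],[14,0]]
[[8,17],[12,15],[14,0],[48,14],[50,0]]
[[8,17],[12,15],[14,0],[48,14],[50,0]]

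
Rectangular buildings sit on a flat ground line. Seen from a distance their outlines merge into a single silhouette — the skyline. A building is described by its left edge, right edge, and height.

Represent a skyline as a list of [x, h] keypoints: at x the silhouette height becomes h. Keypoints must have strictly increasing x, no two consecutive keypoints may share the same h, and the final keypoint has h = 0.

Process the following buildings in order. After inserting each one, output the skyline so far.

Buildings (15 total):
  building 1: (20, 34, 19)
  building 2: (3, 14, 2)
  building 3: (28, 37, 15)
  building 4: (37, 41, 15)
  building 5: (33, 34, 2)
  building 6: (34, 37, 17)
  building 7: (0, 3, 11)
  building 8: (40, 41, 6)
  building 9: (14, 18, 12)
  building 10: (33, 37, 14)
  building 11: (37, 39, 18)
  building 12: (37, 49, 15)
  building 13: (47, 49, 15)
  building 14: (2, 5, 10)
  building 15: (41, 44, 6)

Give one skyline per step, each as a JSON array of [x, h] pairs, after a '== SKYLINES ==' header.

== SKYLINES ==
[[20,19],[34,0]]
[[3,2],[14,0],[20,19],[34,0]]
[[3,2],[14,0],[20,19],[34,15],[37,0]]
[[3,2],[14,0],[20,19],[34,15],[41,0]]
[[3,2],[14,0],[20,19],[34,15],[41,0]]
[[3,2],[14,0],[20,19],[34,17],[37,15],[41,0]]
[[0,11],[3,2],[14,0],[20,19],[34,17],[37,15],[41,0]]
[[0,11],[3,2],[14,0],[20,19],[34,17],[37,15],[41,0]]
[[0,11],[3,2],[14,12],[18,0],[20,19],[34,17],[37,15],[41,0]]
[[0,11],[3,2],[14,12],[18,0],[20,19],[34,17],[37,15],[41,0]]
[[0,11],[3,2],[14,12],[18,0],[20,19],[34,17],[37,18],[39,15],[41,0]]
[[0,11],[3,2],[14,12],[18,0],[20,19],[34,17],[37,18],[39,15],[49,0]]
[[0,11],[3,2],[14,12],[18,0],[20,19],[34,17],[37,18],[39,15],[49,0]]
[[0,11],[3,10],[5,2],[14,12],[18,0],[20,19],[34,17],[37,18],[39,15],[49,0]]
[[0,11],[3,10],[5,2],[14,12],[18,0],[20,19],[34,17],[37,18],[39,15],[49,0]]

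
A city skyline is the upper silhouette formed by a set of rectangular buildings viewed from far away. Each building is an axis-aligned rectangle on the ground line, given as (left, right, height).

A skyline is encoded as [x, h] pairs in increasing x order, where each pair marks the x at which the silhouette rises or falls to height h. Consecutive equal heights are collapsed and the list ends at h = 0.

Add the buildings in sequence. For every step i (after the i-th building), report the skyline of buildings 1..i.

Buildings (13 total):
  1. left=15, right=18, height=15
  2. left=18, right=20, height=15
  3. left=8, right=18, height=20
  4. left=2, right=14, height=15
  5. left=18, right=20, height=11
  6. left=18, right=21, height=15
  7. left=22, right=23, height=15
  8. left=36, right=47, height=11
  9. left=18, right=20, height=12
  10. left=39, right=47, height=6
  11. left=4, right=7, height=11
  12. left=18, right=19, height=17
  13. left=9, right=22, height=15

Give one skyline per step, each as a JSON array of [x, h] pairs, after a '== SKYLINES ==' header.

== SKYLINES ==
[[15,15],[18,0]]
[[15,15],[20,0]]
[[8,20],[18,15],[20,0]]
[[2,15],[8,20],[18,15],[20,0]]
[[2,15],[8,20],[18,15],[20,0]]
[[2,15],[8,20],[18,15],[21,0]]
[[2,15],[8,20],[18,15],[21,0],[22,15],[23,0]]
[[2,15],[8,20],[18,15],[21,0],[22,15],[23,0],[36,11],[47,0]]
[[2,15],[8,20],[18,15],[21,0],[22,15],[23,0],[36,11],[47,0]]
[[2,15],[8,20],[18,15],[21,0],[22,15],[23,0],[36,11],[47,0]]
[[2,15],[8,20],[18,15],[21,0],[22,15],[23,0],[36,11],[47,0]]
[[2,15],[8,20],[18,17],[19,15],[21,0],[22,15],[23,0],[36,11],[47,0]]
[[2,15],[8,20],[18,17],[19,15],[23,0],[36,11],[47,0]]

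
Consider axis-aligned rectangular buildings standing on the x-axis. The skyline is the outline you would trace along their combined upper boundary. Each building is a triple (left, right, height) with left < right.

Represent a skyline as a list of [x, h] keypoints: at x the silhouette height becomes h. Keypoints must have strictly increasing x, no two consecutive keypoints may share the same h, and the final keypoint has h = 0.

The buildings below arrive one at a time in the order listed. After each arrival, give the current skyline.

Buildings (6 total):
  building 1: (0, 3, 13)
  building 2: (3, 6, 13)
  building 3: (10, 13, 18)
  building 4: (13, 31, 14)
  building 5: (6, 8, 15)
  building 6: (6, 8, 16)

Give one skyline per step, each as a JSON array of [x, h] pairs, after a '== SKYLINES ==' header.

== SKYLINES ==
[[0,13],[3,0]]
[[0,13],[6,0]]
[[0,13],[6,0],[10,18],[13,0]]
[[0,13],[6,0],[10,18],[13,14],[31,0]]
[[0,13],[6,15],[8,0],[10,18],[13,14],[31,0]]
[[0,13],[6,16],[8,0],[10,18],[13,14],[31,0]]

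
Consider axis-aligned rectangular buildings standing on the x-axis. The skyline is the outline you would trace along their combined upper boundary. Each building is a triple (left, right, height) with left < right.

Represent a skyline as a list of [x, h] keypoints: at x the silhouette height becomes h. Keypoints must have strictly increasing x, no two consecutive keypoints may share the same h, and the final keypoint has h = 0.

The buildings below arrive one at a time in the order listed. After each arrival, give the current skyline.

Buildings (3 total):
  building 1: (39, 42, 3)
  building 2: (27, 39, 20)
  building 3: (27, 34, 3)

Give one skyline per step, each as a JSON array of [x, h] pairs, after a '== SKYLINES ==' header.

== SKYLINES ==
[[39,3],[42,0]]
[[27,20],[39,3],[42,0]]
[[27,20],[39,3],[42,0]]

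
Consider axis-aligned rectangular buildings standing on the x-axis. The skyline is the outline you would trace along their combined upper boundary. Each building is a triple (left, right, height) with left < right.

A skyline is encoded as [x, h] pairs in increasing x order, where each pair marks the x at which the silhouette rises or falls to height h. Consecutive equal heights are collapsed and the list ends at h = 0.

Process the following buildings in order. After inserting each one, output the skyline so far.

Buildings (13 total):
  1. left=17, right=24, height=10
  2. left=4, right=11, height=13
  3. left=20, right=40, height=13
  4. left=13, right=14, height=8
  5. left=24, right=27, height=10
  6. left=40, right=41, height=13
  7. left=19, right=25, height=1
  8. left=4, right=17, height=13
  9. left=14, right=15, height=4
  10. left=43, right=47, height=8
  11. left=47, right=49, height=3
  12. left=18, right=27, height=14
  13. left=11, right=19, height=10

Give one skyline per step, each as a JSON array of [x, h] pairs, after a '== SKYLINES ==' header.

== SKYLINES ==
[[17,10],[24,0]]
[[4,13],[11,0],[17,10],[24,0]]
[[4,13],[11,0],[17,10],[20,13],[40,0]]
[[4,13],[11,0],[13,8],[14,0],[17,10],[20,13],[40,0]]
[[4,13],[11,0],[13,8],[14,0],[17,10],[20,13],[40,0]]
[[4,13],[11,0],[13,8],[14,0],[17,10],[20,13],[41,0]]
[[4,13],[11,0],[13,8],[14,0],[17,10],[20,13],[41,0]]
[[4,13],[17,10],[20,13],[41,0]]
[[4,13],[17,10],[20,13],[41,0]]
[[4,13],[17,10],[20,13],[41,0],[43,8],[47,0]]
[[4,13],[17,10],[20,13],[41,0],[43,8],[47,3],[49,0]]
[[4,13],[17,10],[18,14],[27,13],[41,0],[43,8],[47,3],[49,0]]
[[4,13],[17,10],[18,14],[27,13],[41,0],[43,8],[47,3],[49,0]]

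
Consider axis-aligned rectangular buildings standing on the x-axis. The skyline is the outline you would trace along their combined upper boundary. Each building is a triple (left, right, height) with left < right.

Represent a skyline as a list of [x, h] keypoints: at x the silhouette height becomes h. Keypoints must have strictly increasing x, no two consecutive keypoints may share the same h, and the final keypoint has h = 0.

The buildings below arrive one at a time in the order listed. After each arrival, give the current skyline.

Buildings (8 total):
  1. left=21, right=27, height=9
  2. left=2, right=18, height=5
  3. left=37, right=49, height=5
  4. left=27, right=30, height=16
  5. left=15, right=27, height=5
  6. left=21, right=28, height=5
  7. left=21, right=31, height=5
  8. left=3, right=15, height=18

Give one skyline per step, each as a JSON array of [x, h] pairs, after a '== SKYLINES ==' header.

== SKYLINES ==
[[21,9],[27,0]]
[[2,5],[18,0],[21,9],[27,0]]
[[2,5],[18,0],[21,9],[27,0],[37,5],[49,0]]
[[2,5],[18,0],[21,9],[27,16],[30,0],[37,5],[49,0]]
[[2,5],[21,9],[27,16],[30,0],[37,5],[49,0]]
[[2,5],[21,9],[27,16],[30,0],[37,5],[49,0]]
[[2,5],[21,9],[27,16],[30,5],[31,0],[37,5],[49,0]]
[[2,5],[3,18],[15,5],[21,9],[27,16],[30,5],[31,0],[37,5],[49,0]]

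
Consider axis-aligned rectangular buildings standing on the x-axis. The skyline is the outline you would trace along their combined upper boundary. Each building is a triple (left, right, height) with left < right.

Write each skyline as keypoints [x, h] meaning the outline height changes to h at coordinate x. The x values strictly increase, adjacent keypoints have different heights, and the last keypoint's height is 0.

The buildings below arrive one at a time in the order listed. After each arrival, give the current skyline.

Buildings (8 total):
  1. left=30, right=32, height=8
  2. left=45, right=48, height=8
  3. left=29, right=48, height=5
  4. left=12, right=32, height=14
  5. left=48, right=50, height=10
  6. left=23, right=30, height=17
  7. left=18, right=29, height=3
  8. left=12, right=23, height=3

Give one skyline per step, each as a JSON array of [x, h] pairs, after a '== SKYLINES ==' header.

== SKYLINES ==
[[30,8],[32,0]]
[[30,8],[32,0],[45,8],[48,0]]
[[29,5],[30,8],[32,5],[45,8],[48,0]]
[[12,14],[32,5],[45,8],[48,0]]
[[12,14],[32,5],[45,8],[48,10],[50,0]]
[[12,14],[23,17],[30,14],[32,5],[45,8],[48,10],[50,0]]
[[12,14],[23,17],[30,14],[32,5],[45,8],[48,10],[50,0]]
[[12,14],[23,17],[30,14],[32,5],[45,8],[48,10],[50,0]]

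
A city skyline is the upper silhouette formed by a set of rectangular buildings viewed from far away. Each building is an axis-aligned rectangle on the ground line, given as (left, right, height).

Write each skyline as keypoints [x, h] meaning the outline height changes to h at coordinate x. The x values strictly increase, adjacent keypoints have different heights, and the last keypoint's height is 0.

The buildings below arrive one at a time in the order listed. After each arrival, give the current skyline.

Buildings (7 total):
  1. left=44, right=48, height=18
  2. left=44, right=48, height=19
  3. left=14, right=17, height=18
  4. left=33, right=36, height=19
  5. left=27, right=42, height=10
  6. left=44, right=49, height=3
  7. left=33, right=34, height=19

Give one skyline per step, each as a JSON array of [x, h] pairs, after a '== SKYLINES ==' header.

== SKYLINES ==
[[44,18],[48,0]]
[[44,19],[48,0]]
[[14,18],[17,0],[44,19],[48,0]]
[[14,18],[17,0],[33,19],[36,0],[44,19],[48,0]]
[[14,18],[17,0],[27,10],[33,19],[36,10],[42,0],[44,19],[48,0]]
[[14,18],[17,0],[27,10],[33,19],[36,10],[42,0],[44,19],[48,3],[49,0]]
[[14,18],[17,0],[27,10],[33,19],[36,10],[42,0],[44,19],[48,3],[49,0]]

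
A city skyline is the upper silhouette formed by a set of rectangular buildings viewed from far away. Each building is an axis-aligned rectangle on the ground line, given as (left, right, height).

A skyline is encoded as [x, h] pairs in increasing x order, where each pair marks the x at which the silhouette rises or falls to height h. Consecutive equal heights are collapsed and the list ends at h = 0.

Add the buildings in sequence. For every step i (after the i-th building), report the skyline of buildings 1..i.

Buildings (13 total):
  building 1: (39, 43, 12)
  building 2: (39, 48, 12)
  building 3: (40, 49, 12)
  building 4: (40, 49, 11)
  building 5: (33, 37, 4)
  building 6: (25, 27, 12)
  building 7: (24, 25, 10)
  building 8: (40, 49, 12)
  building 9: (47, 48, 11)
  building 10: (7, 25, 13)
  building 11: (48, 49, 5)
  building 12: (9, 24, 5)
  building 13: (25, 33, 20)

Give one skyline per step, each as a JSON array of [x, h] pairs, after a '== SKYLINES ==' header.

== SKYLINES ==
[[39,12],[43,0]]
[[39,12],[48,0]]
[[39,12],[49,0]]
[[39,12],[49,0]]
[[33,4],[37,0],[39,12],[49,0]]
[[25,12],[27,0],[33,4],[37,0],[39,12],[49,0]]
[[24,10],[25,12],[27,0],[33,4],[37,0],[39,12],[49,0]]
[[24,10],[25,12],[27,0],[33,4],[37,0],[39,12],[49,0]]
[[24,10],[25,12],[27,0],[33,4],[37,0],[39,12],[49,0]]
[[7,13],[25,12],[27,0],[33,4],[37,0],[39,12],[49,0]]
[[7,13],[25,12],[27,0],[33,4],[37,0],[39,12],[49,0]]
[[7,13],[25,12],[27,0],[33,4],[37,0],[39,12],[49,0]]
[[7,13],[25,20],[33,4],[37,0],[39,12],[49,0]]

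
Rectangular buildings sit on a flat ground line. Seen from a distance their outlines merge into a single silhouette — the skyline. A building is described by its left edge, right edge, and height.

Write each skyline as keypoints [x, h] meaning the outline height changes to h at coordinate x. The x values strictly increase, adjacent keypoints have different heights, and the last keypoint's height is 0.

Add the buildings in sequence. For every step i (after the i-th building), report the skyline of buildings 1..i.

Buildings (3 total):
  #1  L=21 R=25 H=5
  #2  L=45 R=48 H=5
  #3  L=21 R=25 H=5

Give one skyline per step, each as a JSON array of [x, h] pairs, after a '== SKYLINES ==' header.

== SKYLINES ==
[[21,5],[25,0]]
[[21,5],[25,0],[45,5],[48,0]]
[[21,5],[25,0],[45,5],[48,0]]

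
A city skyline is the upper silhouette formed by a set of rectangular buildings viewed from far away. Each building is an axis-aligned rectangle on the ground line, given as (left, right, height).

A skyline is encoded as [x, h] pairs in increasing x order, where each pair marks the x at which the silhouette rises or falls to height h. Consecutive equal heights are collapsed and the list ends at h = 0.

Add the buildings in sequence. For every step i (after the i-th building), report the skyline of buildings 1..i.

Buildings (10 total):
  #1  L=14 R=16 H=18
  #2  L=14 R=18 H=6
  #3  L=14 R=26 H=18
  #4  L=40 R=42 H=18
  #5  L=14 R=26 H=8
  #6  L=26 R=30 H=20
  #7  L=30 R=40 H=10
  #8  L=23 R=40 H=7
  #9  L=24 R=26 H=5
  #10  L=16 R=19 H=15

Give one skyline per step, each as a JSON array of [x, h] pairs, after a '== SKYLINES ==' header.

== SKYLINES ==
[[14,18],[16,0]]
[[14,18],[16,6],[18,0]]
[[14,18],[26,0]]
[[14,18],[26,0],[40,18],[42,0]]
[[14,18],[26,0],[40,18],[42,0]]
[[14,18],[26,20],[30,0],[40,18],[42,0]]
[[14,18],[26,20],[30,10],[40,18],[42,0]]
[[14,18],[26,20],[30,10],[40,18],[42,0]]
[[14,18],[26,20],[30,10],[40,18],[42,0]]
[[14,18],[26,20],[30,10],[40,18],[42,0]]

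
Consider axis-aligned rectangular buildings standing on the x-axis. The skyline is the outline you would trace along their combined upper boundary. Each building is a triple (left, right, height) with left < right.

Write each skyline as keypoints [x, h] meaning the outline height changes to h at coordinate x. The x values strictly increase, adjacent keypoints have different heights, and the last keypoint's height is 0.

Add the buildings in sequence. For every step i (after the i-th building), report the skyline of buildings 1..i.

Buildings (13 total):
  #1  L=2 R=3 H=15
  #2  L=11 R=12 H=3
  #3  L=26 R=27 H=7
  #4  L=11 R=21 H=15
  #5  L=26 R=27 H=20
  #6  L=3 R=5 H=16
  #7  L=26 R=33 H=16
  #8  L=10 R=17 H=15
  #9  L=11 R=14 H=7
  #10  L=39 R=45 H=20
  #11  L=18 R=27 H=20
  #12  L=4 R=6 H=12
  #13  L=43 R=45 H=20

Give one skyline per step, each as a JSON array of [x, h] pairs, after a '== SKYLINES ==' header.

== SKYLINES ==
[[2,15],[3,0]]
[[2,15],[3,0],[11,3],[12,0]]
[[2,15],[3,0],[11,3],[12,0],[26,7],[27,0]]
[[2,15],[3,0],[11,15],[21,0],[26,7],[27,0]]
[[2,15],[3,0],[11,15],[21,0],[26,20],[27,0]]
[[2,15],[3,16],[5,0],[11,15],[21,0],[26,20],[27,0]]
[[2,15],[3,16],[5,0],[11,15],[21,0],[26,20],[27,16],[33,0]]
[[2,15],[3,16],[5,0],[10,15],[21,0],[26,20],[27,16],[33,0]]
[[2,15],[3,16],[5,0],[10,15],[21,0],[26,20],[27,16],[33,0]]
[[2,15],[3,16],[5,0],[10,15],[21,0],[26,20],[27,16],[33,0],[39,20],[45,0]]
[[2,15],[3,16],[5,0],[10,15],[18,20],[27,16],[33,0],[39,20],[45,0]]
[[2,15],[3,16],[5,12],[6,0],[10,15],[18,20],[27,16],[33,0],[39,20],[45,0]]
[[2,15],[3,16],[5,12],[6,0],[10,15],[18,20],[27,16],[33,0],[39,20],[45,0]]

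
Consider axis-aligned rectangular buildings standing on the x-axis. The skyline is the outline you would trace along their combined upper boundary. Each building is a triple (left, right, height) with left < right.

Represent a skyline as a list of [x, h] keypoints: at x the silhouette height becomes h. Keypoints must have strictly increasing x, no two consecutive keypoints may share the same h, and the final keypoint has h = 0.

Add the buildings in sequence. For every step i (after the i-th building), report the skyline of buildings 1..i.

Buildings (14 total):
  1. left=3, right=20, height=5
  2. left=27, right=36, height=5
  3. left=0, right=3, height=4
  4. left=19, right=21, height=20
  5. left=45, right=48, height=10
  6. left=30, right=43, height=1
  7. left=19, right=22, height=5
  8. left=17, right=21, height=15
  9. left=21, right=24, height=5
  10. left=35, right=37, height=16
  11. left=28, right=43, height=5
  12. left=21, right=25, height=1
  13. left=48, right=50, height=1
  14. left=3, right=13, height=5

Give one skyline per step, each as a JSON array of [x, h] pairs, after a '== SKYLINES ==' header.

== SKYLINES ==
[[3,5],[20,0]]
[[3,5],[20,0],[27,5],[36,0]]
[[0,4],[3,5],[20,0],[27,5],[36,0]]
[[0,4],[3,5],[19,20],[21,0],[27,5],[36,0]]
[[0,4],[3,5],[19,20],[21,0],[27,5],[36,0],[45,10],[48,0]]
[[0,4],[3,5],[19,20],[21,0],[27,5],[36,1],[43,0],[45,10],[48,0]]
[[0,4],[3,5],[19,20],[21,5],[22,0],[27,5],[36,1],[43,0],[45,10],[48,0]]
[[0,4],[3,5],[17,15],[19,20],[21,5],[22,0],[27,5],[36,1],[43,0],[45,10],[48,0]]
[[0,4],[3,5],[17,15],[19,20],[21,5],[24,0],[27,5],[36,1],[43,0],[45,10],[48,0]]
[[0,4],[3,5],[17,15],[19,20],[21,5],[24,0],[27,5],[35,16],[37,1],[43,0],[45,10],[48,0]]
[[0,4],[3,5],[17,15],[19,20],[21,5],[24,0],[27,5],[35,16],[37,5],[43,0],[45,10],[48,0]]
[[0,4],[3,5],[17,15],[19,20],[21,5],[24,1],[25,0],[27,5],[35,16],[37,5],[43,0],[45,10],[48,0]]
[[0,4],[3,5],[17,15],[19,20],[21,5],[24,1],[25,0],[27,5],[35,16],[37,5],[43,0],[45,10],[48,1],[50,0]]
[[0,4],[3,5],[17,15],[19,20],[21,5],[24,1],[25,0],[27,5],[35,16],[37,5],[43,0],[45,10],[48,1],[50,0]]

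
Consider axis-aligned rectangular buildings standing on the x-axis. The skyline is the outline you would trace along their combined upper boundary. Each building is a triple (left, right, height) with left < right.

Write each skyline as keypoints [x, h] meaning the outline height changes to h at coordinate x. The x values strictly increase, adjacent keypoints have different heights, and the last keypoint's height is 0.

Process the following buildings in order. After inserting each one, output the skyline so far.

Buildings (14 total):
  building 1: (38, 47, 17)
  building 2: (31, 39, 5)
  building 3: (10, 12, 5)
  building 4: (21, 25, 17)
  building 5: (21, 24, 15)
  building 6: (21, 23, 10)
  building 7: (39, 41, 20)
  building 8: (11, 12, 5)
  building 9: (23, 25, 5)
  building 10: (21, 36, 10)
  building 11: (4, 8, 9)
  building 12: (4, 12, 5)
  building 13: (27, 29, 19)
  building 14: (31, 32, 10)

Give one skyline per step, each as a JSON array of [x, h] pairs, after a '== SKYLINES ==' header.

== SKYLINES ==
[[38,17],[47,0]]
[[31,5],[38,17],[47,0]]
[[10,5],[12,0],[31,5],[38,17],[47,0]]
[[10,5],[12,0],[21,17],[25,0],[31,5],[38,17],[47,0]]
[[10,5],[12,0],[21,17],[25,0],[31,5],[38,17],[47,0]]
[[10,5],[12,0],[21,17],[25,0],[31,5],[38,17],[47,0]]
[[10,5],[12,0],[21,17],[25,0],[31,5],[38,17],[39,20],[41,17],[47,0]]
[[10,5],[12,0],[21,17],[25,0],[31,5],[38,17],[39,20],[41,17],[47,0]]
[[10,5],[12,0],[21,17],[25,0],[31,5],[38,17],[39,20],[41,17],[47,0]]
[[10,5],[12,0],[21,17],[25,10],[36,5],[38,17],[39,20],[41,17],[47,0]]
[[4,9],[8,0],[10,5],[12,0],[21,17],[25,10],[36,5],[38,17],[39,20],[41,17],[47,0]]
[[4,9],[8,5],[12,0],[21,17],[25,10],[36,5],[38,17],[39,20],[41,17],[47,0]]
[[4,9],[8,5],[12,0],[21,17],[25,10],[27,19],[29,10],[36,5],[38,17],[39,20],[41,17],[47,0]]
[[4,9],[8,5],[12,0],[21,17],[25,10],[27,19],[29,10],[36,5],[38,17],[39,20],[41,17],[47,0]]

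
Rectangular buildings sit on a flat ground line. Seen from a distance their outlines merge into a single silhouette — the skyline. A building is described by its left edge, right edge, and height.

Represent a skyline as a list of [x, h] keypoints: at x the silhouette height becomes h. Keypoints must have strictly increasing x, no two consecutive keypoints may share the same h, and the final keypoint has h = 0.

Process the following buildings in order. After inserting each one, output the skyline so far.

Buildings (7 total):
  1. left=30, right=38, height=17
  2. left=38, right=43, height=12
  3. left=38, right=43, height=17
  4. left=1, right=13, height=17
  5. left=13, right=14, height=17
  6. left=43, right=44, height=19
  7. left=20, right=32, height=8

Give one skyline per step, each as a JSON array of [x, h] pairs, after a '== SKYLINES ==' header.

== SKYLINES ==
[[30,17],[38,0]]
[[30,17],[38,12],[43,0]]
[[30,17],[43,0]]
[[1,17],[13,0],[30,17],[43,0]]
[[1,17],[14,0],[30,17],[43,0]]
[[1,17],[14,0],[30,17],[43,19],[44,0]]
[[1,17],[14,0],[20,8],[30,17],[43,19],[44,0]]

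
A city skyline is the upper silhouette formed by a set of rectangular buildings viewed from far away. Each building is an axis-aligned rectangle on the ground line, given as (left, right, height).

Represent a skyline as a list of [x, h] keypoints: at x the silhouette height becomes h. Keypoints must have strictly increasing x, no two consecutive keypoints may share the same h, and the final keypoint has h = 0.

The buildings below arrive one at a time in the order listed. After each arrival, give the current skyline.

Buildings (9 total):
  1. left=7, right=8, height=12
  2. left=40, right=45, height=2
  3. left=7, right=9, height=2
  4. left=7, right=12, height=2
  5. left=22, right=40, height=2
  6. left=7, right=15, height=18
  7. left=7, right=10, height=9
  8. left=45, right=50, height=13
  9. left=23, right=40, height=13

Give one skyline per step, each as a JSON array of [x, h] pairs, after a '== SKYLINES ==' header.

== SKYLINES ==
[[7,12],[8,0]]
[[7,12],[8,0],[40,2],[45,0]]
[[7,12],[8,2],[9,0],[40,2],[45,0]]
[[7,12],[8,2],[12,0],[40,2],[45,0]]
[[7,12],[8,2],[12,0],[22,2],[45,0]]
[[7,18],[15,0],[22,2],[45,0]]
[[7,18],[15,0],[22,2],[45,0]]
[[7,18],[15,0],[22,2],[45,13],[50,0]]
[[7,18],[15,0],[22,2],[23,13],[40,2],[45,13],[50,0]]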